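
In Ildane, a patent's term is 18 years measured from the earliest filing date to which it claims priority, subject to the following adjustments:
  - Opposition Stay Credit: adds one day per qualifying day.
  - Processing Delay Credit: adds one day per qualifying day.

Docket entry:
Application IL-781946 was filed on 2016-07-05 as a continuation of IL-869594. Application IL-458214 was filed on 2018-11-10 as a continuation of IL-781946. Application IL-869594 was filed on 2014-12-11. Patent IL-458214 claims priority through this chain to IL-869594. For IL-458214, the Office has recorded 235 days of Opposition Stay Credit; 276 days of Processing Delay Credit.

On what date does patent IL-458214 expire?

Earliest priority filing: 11 December 2014.
Base term: 11 December 2014 + 18 years → 11 December 2032.
Opposition Stay Credit: +235 days → 3 August 2033.
Processing Delay Credit: +276 days → 6 May 2034.

2034-05-06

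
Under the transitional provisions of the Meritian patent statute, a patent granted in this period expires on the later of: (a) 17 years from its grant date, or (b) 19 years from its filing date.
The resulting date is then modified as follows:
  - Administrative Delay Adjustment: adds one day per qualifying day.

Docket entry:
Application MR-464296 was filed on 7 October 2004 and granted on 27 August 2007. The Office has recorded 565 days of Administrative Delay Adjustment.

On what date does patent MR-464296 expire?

(a) grant + 17 years → 27 August 2024.
(b) filing + 19 years → 7 October 2023.
Later of the two: 27 August 2024.
Administrative Delay Adjustment: +565 days → 15 March 2026.

2026-03-15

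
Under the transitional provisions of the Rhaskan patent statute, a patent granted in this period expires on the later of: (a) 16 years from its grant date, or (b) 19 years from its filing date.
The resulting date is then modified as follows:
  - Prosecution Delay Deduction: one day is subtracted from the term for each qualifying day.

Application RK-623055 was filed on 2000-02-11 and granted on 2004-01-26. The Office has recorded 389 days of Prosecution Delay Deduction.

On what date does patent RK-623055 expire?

(a) grant + 16 years → 26 January 2020.
(b) filing + 19 years → 11 February 2019.
Later of the two: 26 January 2020.
Prosecution Delay Deduction: −389 days → 2 January 2019.

2019-01-02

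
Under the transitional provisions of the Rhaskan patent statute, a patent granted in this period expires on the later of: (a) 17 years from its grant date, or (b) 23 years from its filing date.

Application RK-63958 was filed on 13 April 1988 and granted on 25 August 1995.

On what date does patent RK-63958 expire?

(a) grant + 17 years → 25 August 2012.
(b) filing + 23 years → 13 April 2011.
Later of the two: 25 August 2012.

2012-08-25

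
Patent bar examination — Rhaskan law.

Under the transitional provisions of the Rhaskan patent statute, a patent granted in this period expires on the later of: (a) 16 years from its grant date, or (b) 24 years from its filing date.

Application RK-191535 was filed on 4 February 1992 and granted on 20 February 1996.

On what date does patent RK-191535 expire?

(a) grant + 16 years → 20 February 2012.
(b) filing + 24 years → 4 February 2016.
Later of the two: 4 February 2016.

February 4, 2016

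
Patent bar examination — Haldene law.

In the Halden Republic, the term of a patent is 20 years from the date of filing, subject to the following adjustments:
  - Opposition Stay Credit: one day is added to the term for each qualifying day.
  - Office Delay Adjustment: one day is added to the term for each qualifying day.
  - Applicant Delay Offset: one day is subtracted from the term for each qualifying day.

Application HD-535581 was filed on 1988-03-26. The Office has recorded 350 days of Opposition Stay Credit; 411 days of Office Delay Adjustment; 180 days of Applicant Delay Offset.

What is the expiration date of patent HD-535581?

October 28, 2009

Base term: filing date + 20 years → 26 March 2008.
Opposition Stay Credit: +350 days → 11 March 2009.
Office Delay Adjustment: +411 days → 26 April 2010.
Applicant Delay Offset: −180 days → 28 October 2009.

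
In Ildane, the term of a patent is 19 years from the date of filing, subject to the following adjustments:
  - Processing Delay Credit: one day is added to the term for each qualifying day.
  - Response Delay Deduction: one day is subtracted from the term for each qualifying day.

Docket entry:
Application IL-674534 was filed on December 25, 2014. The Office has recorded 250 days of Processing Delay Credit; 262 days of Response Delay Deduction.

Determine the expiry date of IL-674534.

Base term: filing date + 19 years → 25 December 2033.
Processing Delay Credit: +250 days → 1 September 2034.
Response Delay Deduction: −262 days → 13 December 2033.

December 13, 2033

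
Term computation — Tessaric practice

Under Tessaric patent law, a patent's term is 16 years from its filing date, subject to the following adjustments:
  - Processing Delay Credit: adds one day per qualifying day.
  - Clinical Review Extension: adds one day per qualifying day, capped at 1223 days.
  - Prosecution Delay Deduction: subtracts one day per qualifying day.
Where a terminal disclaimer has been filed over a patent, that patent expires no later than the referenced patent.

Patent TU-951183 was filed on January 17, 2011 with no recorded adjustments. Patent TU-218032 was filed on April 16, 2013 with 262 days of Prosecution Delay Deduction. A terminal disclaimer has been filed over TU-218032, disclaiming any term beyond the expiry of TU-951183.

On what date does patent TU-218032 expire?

January 17, 2027

Natural term of TU-218032:
  Base: filing + 16 years → 16 April 2029.
  Prosecution Delay Deduction: −262 days → 28 July 2028.
Expiry of referenced patent TU-951183:
  Base: filing + 16 years → 17 January 2027.
Terminal disclaimer: TU-218032 expires on the earlier of 28 July 2028 and 17 January 2027.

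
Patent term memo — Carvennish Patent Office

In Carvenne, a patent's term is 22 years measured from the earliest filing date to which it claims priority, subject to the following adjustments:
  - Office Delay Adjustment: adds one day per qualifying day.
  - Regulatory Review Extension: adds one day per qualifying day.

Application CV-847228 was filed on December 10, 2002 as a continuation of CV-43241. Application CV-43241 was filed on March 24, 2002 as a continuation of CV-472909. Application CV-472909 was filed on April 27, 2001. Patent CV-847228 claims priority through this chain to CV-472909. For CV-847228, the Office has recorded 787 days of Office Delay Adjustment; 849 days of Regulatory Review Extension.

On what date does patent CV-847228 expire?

Earliest priority filing: 27 April 2001.
Base term: 27 April 2001 + 22 years → 27 April 2023.
Office Delay Adjustment: +787 days → 22 June 2025.
Regulatory Review Extension: +849 days → 19 October 2027.

2027-10-19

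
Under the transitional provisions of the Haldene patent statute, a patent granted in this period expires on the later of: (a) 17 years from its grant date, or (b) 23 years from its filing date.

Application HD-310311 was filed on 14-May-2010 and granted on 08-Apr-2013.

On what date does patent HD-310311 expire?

(a) grant + 17 years → 8 April 2030.
(b) filing + 23 years → 14 May 2033.
Later of the two: 14 May 2033.

May 14, 2033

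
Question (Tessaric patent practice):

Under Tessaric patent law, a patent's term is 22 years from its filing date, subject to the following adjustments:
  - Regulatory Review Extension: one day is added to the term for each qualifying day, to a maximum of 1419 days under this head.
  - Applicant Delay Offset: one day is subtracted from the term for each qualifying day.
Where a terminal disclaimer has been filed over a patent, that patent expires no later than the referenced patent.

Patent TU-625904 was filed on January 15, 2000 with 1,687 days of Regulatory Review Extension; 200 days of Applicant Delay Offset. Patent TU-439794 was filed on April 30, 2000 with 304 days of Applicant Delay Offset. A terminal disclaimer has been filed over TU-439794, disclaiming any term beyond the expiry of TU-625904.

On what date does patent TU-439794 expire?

Natural term of TU-439794:
  Base: filing + 22 years → 30 April 2022.
  Applicant Delay Offset: −304 days → 30 June 2021.
Expiry of referenced patent TU-625904:
  Base: filing + 22 years → 15 January 2022.
  Regulatory Review Extension: 1687 days claimed exceeds the 1419-day cap, so +1419 days → 4 December 2025.
  Applicant Delay Offset: −200 days → 18 May 2025.
Terminal disclaimer: TU-439794 expires on the earlier of 30 June 2021 and 18 May 2025.

2021-06-30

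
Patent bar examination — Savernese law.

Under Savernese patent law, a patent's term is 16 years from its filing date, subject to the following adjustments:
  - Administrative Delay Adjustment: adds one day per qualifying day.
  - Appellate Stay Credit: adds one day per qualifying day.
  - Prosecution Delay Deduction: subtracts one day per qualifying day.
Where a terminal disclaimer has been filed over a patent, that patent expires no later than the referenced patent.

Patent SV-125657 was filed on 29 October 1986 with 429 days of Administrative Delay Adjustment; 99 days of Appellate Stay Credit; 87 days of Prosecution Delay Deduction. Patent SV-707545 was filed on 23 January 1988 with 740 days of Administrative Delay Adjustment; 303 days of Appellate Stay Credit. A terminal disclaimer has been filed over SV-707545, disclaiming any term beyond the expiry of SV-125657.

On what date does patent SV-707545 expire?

2004-01-13

Natural term of SV-707545:
  Base: filing + 16 years → 23 January 2004.
  Administrative Delay Adjustment: +740 days → 1 February 2006.
  Appellate Stay Credit: +303 days → 1 December 2006.
Expiry of referenced patent SV-125657:
  Base: filing + 16 years → 29 October 2002.
  Administrative Delay Adjustment: +429 days → 1 January 2004.
  Appellate Stay Credit: +99 days → 9 April 2004.
  Prosecution Delay Deduction: −87 days → 13 January 2004.
Terminal disclaimer: SV-707545 expires on the earlier of 1 December 2006 and 13 January 2004.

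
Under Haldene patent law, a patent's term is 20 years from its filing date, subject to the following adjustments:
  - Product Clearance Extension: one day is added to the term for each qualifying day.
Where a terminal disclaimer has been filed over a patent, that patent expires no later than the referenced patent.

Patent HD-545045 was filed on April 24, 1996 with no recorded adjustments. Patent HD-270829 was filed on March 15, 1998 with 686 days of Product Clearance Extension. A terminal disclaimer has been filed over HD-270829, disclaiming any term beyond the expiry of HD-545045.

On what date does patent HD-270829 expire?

Natural term of HD-270829:
  Base: filing + 20 years → 15 March 2018.
  Product Clearance Extension: +686 days → 30 January 2020.
Expiry of referenced patent HD-545045:
  Base: filing + 20 years → 24 April 2016.
Terminal disclaimer: HD-270829 expires on the earlier of 30 January 2020 and 24 April 2016.

2016-04-24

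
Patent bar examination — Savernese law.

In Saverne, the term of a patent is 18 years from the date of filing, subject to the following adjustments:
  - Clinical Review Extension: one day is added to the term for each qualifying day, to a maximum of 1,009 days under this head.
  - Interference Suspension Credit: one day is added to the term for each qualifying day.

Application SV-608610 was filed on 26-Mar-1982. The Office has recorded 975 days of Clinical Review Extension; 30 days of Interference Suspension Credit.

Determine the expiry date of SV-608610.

Base term: filing date + 18 years → 26 March 2000.
Clinical Review Extension: 975 days (within the 1009-day cap) → +975 days → 26 November 2002.
Interference Suspension Credit: +30 days → 26 December 2002.

2002-12-26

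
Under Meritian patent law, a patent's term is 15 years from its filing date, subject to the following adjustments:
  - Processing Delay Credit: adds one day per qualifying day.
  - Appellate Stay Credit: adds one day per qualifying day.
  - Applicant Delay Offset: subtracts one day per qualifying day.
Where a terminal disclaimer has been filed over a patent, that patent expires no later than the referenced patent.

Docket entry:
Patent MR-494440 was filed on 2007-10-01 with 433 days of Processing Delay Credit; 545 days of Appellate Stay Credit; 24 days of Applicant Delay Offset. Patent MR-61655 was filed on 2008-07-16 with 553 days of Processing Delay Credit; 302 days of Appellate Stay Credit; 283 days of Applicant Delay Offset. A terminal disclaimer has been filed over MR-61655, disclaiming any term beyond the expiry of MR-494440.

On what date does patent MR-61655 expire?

Natural term of MR-61655:
  Base: filing + 15 years → 16 July 2023.
  Processing Delay Credit: +553 days → 19 January 2025.
  Appellate Stay Credit: +302 days → 17 November 2025.
  Applicant Delay Offset: −283 days → 7 February 2025.
Expiry of referenced patent MR-494440:
  Base: filing + 15 years → 1 October 2022.
  Processing Delay Credit: +433 days → 8 December 2023.
  Appellate Stay Credit: +545 days → 5 June 2025.
  Applicant Delay Offset: −24 days → 12 May 2025.
Terminal disclaimer: MR-61655 expires on the earlier of 7 February 2025 and 12 May 2025.

February 7, 2025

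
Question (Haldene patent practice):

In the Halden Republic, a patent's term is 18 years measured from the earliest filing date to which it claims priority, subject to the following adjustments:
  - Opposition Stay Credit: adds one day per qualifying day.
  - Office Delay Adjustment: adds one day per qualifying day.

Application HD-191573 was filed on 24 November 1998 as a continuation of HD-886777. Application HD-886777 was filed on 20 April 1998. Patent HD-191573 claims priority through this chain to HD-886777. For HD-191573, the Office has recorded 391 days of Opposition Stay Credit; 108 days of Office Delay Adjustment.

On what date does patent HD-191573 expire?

2017-09-01

Earliest priority filing: 20 April 1998.
Base term: 20 April 1998 + 18 years → 20 April 2016.
Opposition Stay Credit: +391 days → 16 May 2017.
Office Delay Adjustment: +108 days → 1 September 2017.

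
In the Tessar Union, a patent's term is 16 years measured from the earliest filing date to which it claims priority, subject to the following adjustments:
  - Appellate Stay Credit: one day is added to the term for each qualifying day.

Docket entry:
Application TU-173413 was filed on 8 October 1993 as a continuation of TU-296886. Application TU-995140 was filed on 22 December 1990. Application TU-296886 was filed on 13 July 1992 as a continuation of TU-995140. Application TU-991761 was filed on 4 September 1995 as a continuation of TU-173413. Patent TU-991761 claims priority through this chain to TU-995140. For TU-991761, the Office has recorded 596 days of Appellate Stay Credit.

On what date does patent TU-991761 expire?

Earliest priority filing: 22 December 1990.
Base term: 22 December 1990 + 16 years → 22 December 2006.
Appellate Stay Credit: +596 days → 9 August 2008.

2008-08-09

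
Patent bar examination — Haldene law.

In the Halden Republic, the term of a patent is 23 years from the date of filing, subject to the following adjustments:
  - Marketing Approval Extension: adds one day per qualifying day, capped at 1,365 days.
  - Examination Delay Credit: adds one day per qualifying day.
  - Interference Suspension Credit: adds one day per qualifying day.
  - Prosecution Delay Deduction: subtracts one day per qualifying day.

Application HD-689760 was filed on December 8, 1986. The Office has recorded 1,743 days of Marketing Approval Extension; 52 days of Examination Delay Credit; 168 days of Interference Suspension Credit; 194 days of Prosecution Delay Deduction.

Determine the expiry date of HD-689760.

2013-09-29

Base term: filing date + 23 years → 8 December 2009.
Marketing Approval Extension: 1743 days claimed exceeds the 1365-day cap, so +1365 days → 3 September 2013.
Examination Delay Credit: +52 days → 25 October 2013.
Interference Suspension Credit: +168 days → 11 April 2014.
Prosecution Delay Deduction: −194 days → 29 September 2013.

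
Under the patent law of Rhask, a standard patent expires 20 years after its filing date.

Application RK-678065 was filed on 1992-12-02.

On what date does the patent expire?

Filing date + 20 years → 2 December 2012.

December 2, 2012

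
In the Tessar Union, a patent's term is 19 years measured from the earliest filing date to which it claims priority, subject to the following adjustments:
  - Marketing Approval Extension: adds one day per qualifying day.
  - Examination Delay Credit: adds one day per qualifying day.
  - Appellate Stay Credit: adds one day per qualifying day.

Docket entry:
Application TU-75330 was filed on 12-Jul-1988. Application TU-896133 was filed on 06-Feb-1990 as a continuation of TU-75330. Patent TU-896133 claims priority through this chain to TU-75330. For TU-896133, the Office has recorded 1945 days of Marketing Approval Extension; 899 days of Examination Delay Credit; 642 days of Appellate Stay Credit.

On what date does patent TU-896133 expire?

Earliest priority filing: 12 July 1988.
Base term: 12 July 1988 + 19 years → 12 July 2007.
Marketing Approval Extension: +1945 days → 7 November 2012.
Examination Delay Credit: +899 days → 25 April 2015.
Appellate Stay Credit: +642 days → 26 January 2017.

2017-01-26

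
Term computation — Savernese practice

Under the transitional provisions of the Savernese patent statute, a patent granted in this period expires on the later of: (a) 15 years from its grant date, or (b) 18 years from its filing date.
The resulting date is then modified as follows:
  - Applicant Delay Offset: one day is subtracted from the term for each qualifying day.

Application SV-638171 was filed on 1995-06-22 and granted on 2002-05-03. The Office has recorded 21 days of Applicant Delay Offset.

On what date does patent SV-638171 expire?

(a) grant + 15 years → 3 May 2017.
(b) filing + 18 years → 22 June 2013.
Later of the two: 3 May 2017.
Applicant Delay Offset: −21 days → 12 April 2017.

April 12, 2017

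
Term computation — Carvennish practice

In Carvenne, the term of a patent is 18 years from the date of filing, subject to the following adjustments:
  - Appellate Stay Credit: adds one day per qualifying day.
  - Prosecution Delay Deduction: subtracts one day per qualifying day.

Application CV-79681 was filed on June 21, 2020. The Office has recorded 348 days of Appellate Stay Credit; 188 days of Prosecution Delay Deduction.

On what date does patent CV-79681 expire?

Base term: filing date + 18 years → 21 June 2038.
Appellate Stay Credit: +348 days → 4 June 2039.
Prosecution Delay Deduction: −188 days → 28 November 2038.

November 28, 2038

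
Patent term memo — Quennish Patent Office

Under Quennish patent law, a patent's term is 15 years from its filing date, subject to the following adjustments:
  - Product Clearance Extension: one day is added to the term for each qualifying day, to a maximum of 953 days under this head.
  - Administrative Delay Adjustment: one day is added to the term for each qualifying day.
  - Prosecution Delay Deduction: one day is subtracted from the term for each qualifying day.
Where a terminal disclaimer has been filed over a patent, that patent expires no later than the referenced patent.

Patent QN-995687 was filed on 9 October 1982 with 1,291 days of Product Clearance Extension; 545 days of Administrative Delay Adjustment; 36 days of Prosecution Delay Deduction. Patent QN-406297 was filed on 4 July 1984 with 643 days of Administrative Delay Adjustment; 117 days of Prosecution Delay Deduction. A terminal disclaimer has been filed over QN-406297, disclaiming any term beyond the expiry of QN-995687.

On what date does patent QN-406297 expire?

2000-12-11

Natural term of QN-406297:
  Base: filing + 15 years → 4 July 1999.
  Administrative Delay Adjustment: +643 days → 7 April 2001.
  Prosecution Delay Deduction: −117 days → 11 December 2000.
Expiry of referenced patent QN-995687:
  Base: filing + 15 years → 9 October 1997.
  Product Clearance Extension: 1291 days claimed exceeds the 953-day cap, so +953 days → 19 May 2000.
  Administrative Delay Adjustment: +545 days → 15 November 2001.
  Prosecution Delay Deduction: −36 days → 10 October 2001.
Terminal disclaimer: QN-406297 expires on the earlier of 11 December 2000 and 10 October 2001.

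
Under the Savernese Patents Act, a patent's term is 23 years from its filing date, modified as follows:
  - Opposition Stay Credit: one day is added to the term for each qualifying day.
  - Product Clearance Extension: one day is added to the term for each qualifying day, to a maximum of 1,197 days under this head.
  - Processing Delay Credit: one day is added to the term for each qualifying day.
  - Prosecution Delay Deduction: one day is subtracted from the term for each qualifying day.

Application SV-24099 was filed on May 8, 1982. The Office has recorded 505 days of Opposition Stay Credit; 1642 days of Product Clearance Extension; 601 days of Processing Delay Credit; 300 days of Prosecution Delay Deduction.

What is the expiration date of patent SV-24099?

Base term: filing date + 23 years → 8 May 2005.
Opposition Stay Credit: +505 days → 25 September 2006.
Product Clearance Extension: 1642 days claimed exceeds the 1197-day cap, so +1197 days → 4 January 2010.
Processing Delay Credit: +601 days → 28 August 2011.
Prosecution Delay Deduction: −300 days → 1 November 2010.

November 1, 2010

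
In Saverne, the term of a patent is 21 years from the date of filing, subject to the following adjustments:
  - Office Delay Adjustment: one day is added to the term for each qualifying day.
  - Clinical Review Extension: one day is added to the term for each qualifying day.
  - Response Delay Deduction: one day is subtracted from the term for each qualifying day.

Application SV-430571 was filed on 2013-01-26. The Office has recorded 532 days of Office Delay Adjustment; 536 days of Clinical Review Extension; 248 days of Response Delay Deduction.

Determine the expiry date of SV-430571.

2036-04-25

Base term: filing date + 21 years → 26 January 2034.
Office Delay Adjustment: +532 days → 12 July 2035.
Clinical Review Extension: +536 days → 29 December 2036.
Response Delay Deduction: −248 days → 25 April 2036.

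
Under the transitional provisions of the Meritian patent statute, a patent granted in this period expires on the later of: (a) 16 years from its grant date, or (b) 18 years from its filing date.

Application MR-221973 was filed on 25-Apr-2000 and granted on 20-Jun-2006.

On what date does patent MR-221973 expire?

June 20, 2022

(a) grant + 16 years → 20 June 2022.
(b) filing + 18 years → 25 April 2018.
Later of the two: 20 June 2022.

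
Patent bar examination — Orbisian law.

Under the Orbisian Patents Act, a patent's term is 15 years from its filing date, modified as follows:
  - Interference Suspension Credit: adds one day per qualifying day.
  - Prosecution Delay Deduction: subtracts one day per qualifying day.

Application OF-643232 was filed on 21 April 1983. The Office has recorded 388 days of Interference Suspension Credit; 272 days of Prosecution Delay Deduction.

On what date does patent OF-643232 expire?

Base term: filing date + 15 years → 21 April 1998.
Interference Suspension Credit: +388 days → 14 May 1999.
Prosecution Delay Deduction: −272 days → 15 August 1998.

August 15, 1998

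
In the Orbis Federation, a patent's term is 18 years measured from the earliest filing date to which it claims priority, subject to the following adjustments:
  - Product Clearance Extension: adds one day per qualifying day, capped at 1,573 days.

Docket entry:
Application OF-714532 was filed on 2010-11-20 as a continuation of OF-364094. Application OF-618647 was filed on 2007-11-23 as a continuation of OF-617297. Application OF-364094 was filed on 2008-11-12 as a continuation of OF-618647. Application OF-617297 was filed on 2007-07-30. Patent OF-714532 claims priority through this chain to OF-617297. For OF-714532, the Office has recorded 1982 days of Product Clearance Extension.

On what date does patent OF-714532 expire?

2029-11-19

Earliest priority filing: 30 July 2007.
Base term: 30 July 2007 + 18 years → 30 July 2025.
Product Clearance Extension: 1982 days claimed exceeds the 1573-day cap, so +1573 days → 19 November 2029.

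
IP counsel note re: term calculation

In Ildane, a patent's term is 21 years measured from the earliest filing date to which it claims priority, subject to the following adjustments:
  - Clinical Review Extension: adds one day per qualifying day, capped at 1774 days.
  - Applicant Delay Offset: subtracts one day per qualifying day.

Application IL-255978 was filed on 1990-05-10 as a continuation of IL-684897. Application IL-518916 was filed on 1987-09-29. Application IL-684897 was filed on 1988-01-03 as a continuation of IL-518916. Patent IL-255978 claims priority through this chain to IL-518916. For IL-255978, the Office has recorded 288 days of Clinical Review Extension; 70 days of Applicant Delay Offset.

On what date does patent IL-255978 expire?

Earliest priority filing: 29 September 1987.
Base term: 29 September 1987 + 21 years → 29 September 2008.
Clinical Review Extension: 288 days (within the 1774-day cap) → +288 days → 14 July 2009.
Applicant Delay Offset: −70 days → 5 May 2009.

May 5, 2009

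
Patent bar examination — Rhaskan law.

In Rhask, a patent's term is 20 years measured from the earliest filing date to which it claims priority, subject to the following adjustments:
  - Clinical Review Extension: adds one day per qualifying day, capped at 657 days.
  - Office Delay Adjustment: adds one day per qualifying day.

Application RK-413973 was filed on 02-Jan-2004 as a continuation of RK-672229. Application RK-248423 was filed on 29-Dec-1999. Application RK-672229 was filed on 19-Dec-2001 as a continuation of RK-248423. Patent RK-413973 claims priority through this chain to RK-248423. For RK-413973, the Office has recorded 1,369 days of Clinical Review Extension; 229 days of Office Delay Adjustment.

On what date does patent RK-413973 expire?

June 2, 2022

Earliest priority filing: 29 December 1999.
Base term: 29 December 1999 + 20 years → 29 December 2019.
Clinical Review Extension: 1369 days claimed exceeds the 657-day cap, so +657 days → 16 October 2021.
Office Delay Adjustment: +229 days → 2 June 2022.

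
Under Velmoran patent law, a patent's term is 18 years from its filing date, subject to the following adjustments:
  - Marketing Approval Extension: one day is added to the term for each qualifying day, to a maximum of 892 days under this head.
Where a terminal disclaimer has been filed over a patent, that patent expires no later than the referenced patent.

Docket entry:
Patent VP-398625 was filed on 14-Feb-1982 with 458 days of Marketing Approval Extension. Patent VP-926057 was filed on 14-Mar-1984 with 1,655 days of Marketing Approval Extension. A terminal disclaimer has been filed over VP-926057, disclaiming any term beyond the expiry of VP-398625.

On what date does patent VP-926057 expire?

Natural term of VP-926057:
  Base: filing + 18 years → 14 March 2002.
  Marketing Approval Extension: 1655 days claimed exceeds the 892-day cap, so +892 days → 22 August 2004.
Expiry of referenced patent VP-398625:
  Base: filing + 18 years → 14 February 2000.
  Marketing Approval Extension: 458 days (within the 892-day cap) → +458 days → 17 May 2001.
Terminal disclaimer: VP-926057 expires on the earlier of 22 August 2004 and 17 May 2001.

May 17, 2001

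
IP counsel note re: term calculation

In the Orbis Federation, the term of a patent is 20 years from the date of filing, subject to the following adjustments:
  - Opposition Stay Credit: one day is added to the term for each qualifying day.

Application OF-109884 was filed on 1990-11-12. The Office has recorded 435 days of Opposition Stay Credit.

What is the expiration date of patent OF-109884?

January 21, 2012

Base term: filing date + 20 years → 12 November 2010.
Opposition Stay Credit: +435 days → 21 January 2012.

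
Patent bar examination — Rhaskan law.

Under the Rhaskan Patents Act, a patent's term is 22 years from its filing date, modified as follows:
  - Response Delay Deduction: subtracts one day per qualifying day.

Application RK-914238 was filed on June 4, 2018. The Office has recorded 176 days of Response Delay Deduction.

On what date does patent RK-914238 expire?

December 11, 2039

Base term: filing date + 22 years → 4 June 2040.
Response Delay Deduction: −176 days → 11 December 2039.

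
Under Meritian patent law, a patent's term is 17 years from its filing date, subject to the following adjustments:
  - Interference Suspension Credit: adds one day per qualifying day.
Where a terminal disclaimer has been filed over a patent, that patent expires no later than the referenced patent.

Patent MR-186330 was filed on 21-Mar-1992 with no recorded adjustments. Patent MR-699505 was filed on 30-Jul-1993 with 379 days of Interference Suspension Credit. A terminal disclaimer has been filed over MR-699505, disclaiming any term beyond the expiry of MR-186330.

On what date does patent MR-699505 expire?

2009-03-21

Natural term of MR-699505:
  Base: filing + 17 years → 30 July 2010.
  Interference Suspension Credit: +379 days → 13 August 2011.
Expiry of referenced patent MR-186330:
  Base: filing + 17 years → 21 March 2009.
Terminal disclaimer: MR-699505 expires on the earlier of 13 August 2011 and 21 March 2009.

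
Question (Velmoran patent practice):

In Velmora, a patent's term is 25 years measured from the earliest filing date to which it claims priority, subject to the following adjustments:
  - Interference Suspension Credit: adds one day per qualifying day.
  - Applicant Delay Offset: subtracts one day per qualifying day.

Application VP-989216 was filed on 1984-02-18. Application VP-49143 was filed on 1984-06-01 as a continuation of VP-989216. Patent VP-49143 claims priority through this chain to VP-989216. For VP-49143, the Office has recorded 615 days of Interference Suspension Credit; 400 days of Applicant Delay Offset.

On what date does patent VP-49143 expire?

Earliest priority filing: 18 February 1984.
Base term: 18 February 1984 + 25 years → 18 February 2009.
Interference Suspension Credit: +615 days → 26 October 2010.
Applicant Delay Offset: −400 days → 21 September 2009.

2009-09-21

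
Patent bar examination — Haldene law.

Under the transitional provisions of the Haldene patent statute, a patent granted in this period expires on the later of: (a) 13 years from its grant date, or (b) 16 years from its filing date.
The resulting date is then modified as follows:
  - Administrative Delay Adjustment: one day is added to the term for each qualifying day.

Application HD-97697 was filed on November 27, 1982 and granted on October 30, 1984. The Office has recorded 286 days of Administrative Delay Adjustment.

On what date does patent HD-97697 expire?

1999-09-09

(a) grant + 13 years → 30 October 1997.
(b) filing + 16 years → 27 November 1998.
Later of the two: 27 November 1998.
Administrative Delay Adjustment: +286 days → 9 September 1999.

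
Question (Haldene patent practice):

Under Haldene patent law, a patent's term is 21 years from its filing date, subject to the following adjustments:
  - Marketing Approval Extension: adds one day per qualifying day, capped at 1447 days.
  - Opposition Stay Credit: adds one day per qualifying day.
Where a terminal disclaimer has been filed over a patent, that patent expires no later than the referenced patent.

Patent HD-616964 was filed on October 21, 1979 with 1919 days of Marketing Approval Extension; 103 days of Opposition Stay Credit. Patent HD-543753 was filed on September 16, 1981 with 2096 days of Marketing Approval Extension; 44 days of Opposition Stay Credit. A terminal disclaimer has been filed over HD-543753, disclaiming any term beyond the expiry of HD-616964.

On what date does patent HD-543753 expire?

Natural term of HD-543753:
  Base: filing + 21 years → 16 September 2002.
  Marketing Approval Extension: 2096 days claimed exceeds the 1447-day cap, so +1447 days → 2 September 2006.
  Opposition Stay Credit: +44 days → 16 October 2006.
Expiry of referenced patent HD-616964:
  Base: filing + 21 years → 21 October 2000.
  Marketing Approval Extension: 1919 days claimed exceeds the 1447-day cap, so +1447 days → 7 October 2004.
  Opposition Stay Credit: +103 days → 18 January 2005.
Terminal disclaimer: HD-543753 expires on the earlier of 16 October 2006 and 18 January 2005.

2005-01-18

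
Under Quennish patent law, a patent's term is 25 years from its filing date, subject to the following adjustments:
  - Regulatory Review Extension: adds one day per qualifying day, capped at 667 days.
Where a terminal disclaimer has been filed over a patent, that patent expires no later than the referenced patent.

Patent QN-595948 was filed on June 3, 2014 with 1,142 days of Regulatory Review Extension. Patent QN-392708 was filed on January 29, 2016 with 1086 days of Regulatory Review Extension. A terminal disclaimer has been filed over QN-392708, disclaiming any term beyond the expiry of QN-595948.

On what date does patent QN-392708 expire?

Natural term of QN-392708:
  Base: filing + 25 years → 29 January 2041.
  Regulatory Review Extension: 1086 days claimed exceeds the 667-day cap, so +667 days → 27 November 2042.
Expiry of referenced patent QN-595948:
  Base: filing + 25 years → 3 June 2039.
  Regulatory Review Extension: 1142 days claimed exceeds the 667-day cap, so +667 days → 31 March 2041.
Terminal disclaimer: QN-392708 expires on the earlier of 27 November 2042 and 31 March 2041.

March 31, 2041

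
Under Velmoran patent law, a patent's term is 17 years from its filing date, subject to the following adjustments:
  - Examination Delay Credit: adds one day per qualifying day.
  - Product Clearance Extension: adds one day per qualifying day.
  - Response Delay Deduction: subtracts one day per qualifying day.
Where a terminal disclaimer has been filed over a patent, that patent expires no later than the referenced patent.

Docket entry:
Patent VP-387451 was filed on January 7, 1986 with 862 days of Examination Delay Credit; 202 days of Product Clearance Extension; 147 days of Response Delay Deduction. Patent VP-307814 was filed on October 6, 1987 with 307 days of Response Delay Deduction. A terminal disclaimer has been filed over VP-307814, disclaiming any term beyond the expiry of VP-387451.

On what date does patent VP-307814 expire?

December 4, 2003

Natural term of VP-307814:
  Base: filing + 17 years → 6 October 2004.
  Response Delay Deduction: −307 days → 4 December 2003.
Expiry of referenced patent VP-387451:
  Base: filing + 17 years → 7 January 2003.
  Examination Delay Credit: +862 days → 18 May 2005.
  Product Clearance Extension: +202 days → 6 December 2005.
  Response Delay Deduction: −147 days → 12 July 2005.
Terminal disclaimer: VP-307814 expires on the earlier of 4 December 2003 and 12 July 2005.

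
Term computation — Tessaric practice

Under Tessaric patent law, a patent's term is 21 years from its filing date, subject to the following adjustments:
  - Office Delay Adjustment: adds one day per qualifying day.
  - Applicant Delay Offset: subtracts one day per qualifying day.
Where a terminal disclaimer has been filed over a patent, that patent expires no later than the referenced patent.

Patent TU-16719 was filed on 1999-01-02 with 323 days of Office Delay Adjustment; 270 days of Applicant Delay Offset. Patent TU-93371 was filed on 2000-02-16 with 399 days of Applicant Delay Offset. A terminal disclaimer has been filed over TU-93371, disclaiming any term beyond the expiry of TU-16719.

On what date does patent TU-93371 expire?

January 14, 2020

Natural term of TU-93371:
  Base: filing + 21 years → 16 February 2021.
  Applicant Delay Offset: −399 days → 14 January 2020.
Expiry of referenced patent TU-16719:
  Base: filing + 21 years → 2 January 2020.
  Office Delay Adjustment: +323 days → 20 November 2020.
  Applicant Delay Offset: −270 days → 24 February 2020.
Terminal disclaimer: TU-93371 expires on the earlier of 14 January 2020 and 24 February 2020.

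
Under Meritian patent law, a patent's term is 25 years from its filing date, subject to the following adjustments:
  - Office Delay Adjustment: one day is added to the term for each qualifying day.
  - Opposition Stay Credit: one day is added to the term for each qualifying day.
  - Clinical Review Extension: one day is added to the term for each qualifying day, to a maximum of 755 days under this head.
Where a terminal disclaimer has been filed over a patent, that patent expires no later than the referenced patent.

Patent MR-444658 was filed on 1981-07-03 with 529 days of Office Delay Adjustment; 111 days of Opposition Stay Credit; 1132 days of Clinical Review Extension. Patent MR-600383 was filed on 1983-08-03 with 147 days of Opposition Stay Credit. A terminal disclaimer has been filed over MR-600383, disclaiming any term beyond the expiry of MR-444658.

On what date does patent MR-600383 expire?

Natural term of MR-600383:
  Base: filing + 25 years → 3 August 2008.
  Opposition Stay Credit: +147 days → 28 December 2008.
Expiry of referenced patent MR-444658:
  Base: filing + 25 years → 3 July 2006.
  Office Delay Adjustment: +529 days → 14 December 2007.
  Opposition Stay Credit: +111 days → 3 April 2008.
  Clinical Review Extension: 1132 days claimed exceeds the 755-day cap, so +755 days → 28 April 2010.
Terminal disclaimer: MR-600383 expires on the earlier of 28 December 2008 and 28 April 2010.

December 28, 2008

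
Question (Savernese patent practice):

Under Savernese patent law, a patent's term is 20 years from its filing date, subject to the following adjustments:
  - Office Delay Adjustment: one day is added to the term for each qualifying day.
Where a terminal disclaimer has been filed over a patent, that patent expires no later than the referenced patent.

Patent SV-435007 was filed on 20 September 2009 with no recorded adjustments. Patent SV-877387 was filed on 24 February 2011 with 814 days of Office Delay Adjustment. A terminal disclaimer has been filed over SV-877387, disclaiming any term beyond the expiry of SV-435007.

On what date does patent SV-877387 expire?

September 20, 2029

Natural term of SV-877387:
  Base: filing + 20 years → 24 February 2031.
  Office Delay Adjustment: +814 days → 18 May 2033.
Expiry of referenced patent SV-435007:
  Base: filing + 20 years → 20 September 2029.
Terminal disclaimer: SV-877387 expires on the earlier of 18 May 2033 and 20 September 2029.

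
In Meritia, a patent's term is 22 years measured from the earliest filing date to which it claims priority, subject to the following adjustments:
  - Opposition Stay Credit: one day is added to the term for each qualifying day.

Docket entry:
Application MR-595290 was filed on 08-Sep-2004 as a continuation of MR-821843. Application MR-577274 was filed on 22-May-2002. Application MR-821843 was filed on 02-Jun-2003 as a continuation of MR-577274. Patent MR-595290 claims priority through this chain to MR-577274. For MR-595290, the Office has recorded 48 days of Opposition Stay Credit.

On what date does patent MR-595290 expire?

July 9, 2024

Earliest priority filing: 22 May 2002.
Base term: 22 May 2002 + 22 years → 22 May 2024.
Opposition Stay Credit: +48 days → 9 July 2024.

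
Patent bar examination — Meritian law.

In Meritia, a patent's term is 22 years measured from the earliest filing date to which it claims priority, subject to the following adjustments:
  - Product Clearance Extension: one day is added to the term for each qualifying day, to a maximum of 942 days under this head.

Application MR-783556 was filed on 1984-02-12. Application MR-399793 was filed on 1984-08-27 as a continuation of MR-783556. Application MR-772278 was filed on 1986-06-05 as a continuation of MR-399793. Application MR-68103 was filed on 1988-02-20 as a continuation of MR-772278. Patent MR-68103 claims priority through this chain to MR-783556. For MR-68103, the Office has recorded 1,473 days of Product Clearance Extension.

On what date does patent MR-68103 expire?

2008-09-11

Earliest priority filing: 12 February 1984.
Base term: 12 February 1984 + 22 years → 12 February 2006.
Product Clearance Extension: 1473 days claimed exceeds the 942-day cap, so +942 days → 11 September 2008.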